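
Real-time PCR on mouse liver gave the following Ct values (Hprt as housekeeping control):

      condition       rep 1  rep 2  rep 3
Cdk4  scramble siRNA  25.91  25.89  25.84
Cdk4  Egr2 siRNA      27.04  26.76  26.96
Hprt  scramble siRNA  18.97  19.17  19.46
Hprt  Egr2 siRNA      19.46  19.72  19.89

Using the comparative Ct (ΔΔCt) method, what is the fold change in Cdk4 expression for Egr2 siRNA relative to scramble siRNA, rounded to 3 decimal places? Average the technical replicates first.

Mean Ct: Cdk4 scramble siRNA 25.880; Cdk4 Egr2 siRNA 26.920; Hprt scramble siRNA 19.200; Hprt Egr2 siRNA 19.690
ΔCt(scramble siRNA) = 25.880 − 19.200 = 6.680
ΔCt(Egr2 siRNA) = 26.920 − 19.690 = 7.230
ΔΔCt = 7.230 − 6.680 = 0.550
Fold change = 2^(−0.550) = 0.6830

0.683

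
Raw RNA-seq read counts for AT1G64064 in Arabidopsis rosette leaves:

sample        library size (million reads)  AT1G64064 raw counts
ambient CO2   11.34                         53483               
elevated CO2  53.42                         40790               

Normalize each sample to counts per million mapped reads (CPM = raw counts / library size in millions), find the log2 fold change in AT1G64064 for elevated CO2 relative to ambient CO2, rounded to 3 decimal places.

CPM(ambient CO2) = 53483 / 11.34 = 4716.3139
CPM(elevated CO2) = 40790 / 53.42 = 763.5717
Fold change = 763.5717 / 4716.3139 = 0.16190
log2(0.16190) = -2.6268

-2.627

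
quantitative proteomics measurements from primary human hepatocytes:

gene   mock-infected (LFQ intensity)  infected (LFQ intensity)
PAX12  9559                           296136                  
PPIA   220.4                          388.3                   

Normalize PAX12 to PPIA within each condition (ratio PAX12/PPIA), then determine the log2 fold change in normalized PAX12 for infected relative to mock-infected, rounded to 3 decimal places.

PAX12/PPIA (mock-infected) = 9559 / 220.4 = 43.371
PAX12/PPIA (infected) = 296136 / 388.3 = 762.65
Fold change = 762.65 / 43.371 = 17.5842
log2(17.5842) = 4.1362

4.136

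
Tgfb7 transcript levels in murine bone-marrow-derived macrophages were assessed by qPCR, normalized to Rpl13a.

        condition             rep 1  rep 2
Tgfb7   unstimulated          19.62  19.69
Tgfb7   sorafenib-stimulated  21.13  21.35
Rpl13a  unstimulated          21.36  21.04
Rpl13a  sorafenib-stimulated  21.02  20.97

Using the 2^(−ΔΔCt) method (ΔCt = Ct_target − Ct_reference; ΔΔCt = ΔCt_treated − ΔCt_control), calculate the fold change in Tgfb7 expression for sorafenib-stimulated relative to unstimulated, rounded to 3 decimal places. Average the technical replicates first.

0.289

Mean Ct: Tgfb7 unstimulated 19.655; Tgfb7 sorafenib-stimulated 21.240; Rpl13a unstimulated 21.200; Rpl13a sorafenib-stimulated 20.995
ΔCt(unstimulated) = 19.655 − 21.200 = -1.545
ΔCt(sorafenib-stimulated) = 21.240 − 20.995 = 0.245
ΔΔCt = 0.245 − (-1.545) = 1.790
Fold change = 2^(−1.790) = 0.2892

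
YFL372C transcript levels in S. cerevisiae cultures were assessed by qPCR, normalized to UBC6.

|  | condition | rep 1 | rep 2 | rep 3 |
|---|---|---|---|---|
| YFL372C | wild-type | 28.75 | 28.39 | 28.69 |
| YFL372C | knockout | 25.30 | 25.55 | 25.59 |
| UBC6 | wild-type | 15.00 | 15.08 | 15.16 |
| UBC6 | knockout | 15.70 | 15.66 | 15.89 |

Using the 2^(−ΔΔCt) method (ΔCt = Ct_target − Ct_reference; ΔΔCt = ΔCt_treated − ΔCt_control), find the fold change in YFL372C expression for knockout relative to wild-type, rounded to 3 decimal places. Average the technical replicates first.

Mean Ct: YFL372C wild-type 28.610; YFL372C knockout 25.480; UBC6 wild-type 15.080; UBC6 knockout 15.750
ΔCt(wild-type) = 28.610 − 15.080 = 13.530
ΔCt(knockout) = 25.480 − 15.750 = 9.730
ΔΔCt = 9.730 − 13.530 = -3.800
Fold change = 2^(−(-3.800)) = 2^3.800 = 13.9288

13.929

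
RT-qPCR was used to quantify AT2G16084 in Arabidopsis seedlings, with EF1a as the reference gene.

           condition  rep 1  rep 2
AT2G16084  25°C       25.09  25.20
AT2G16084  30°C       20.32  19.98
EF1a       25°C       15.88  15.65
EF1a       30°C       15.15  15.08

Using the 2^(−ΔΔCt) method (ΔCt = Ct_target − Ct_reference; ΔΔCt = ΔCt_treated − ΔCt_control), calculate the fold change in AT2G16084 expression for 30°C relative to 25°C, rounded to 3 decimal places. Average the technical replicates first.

20.322

Mean Ct: AT2G16084 25°C 25.145; AT2G16084 30°C 20.150; EF1a 25°C 15.765; EF1a 30°C 15.115
ΔCt(25°C) = 25.145 − 15.765 = 9.380
ΔCt(30°C) = 20.150 − 15.115 = 5.035
ΔΔCt = 5.035 − 9.380 = -4.345
Fold change = 2^(−(-4.345)) = 2^4.345 = 20.3224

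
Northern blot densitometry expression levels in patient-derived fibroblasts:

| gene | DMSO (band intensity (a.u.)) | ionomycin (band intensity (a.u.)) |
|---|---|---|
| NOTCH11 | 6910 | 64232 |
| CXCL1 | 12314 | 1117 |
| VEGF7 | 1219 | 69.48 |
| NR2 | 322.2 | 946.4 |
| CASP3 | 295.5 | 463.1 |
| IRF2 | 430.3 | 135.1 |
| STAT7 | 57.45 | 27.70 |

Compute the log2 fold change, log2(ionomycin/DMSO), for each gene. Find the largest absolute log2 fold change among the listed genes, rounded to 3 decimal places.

4.133

log2(64232/6910) = 3.217  (NOTCH11)
log2(1117/12314) = -3.463  (CXCL1)
log2(69.48/1219) = -4.133  (VEGF7)
log2(946.4/322.2) = 1.554  (NR2)
log2(463.1/295.5) = 0.648  (CASP3)
log2(135.1/430.3) = -1.671  (IRF2)
log2(27.70/57.45) = -1.052  (STAT7)
The largest magnitude belongs to VEGF7.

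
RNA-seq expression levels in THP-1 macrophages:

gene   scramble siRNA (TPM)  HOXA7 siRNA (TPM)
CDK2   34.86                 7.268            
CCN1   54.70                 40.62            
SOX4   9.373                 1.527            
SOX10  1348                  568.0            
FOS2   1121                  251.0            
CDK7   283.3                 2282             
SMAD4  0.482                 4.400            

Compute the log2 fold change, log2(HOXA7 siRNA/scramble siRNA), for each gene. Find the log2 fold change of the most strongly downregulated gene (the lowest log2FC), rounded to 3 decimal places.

-2.618

log2(7.268/34.86) = -2.262  (CDK2)
log2(40.62/54.70) = -0.429  (CCN1)
log2(1.527/9.373) = -2.618  (SOX4)
log2(568.0/1348) = -1.247  (SOX10)
log2(251.0/1121) = -2.159  (FOS2)
log2(2282/283.3) = 3.010  (CDK7)
log2(4.400/0.482) = 3.190  (SMAD4)
SOX4 is most strongly downregulated.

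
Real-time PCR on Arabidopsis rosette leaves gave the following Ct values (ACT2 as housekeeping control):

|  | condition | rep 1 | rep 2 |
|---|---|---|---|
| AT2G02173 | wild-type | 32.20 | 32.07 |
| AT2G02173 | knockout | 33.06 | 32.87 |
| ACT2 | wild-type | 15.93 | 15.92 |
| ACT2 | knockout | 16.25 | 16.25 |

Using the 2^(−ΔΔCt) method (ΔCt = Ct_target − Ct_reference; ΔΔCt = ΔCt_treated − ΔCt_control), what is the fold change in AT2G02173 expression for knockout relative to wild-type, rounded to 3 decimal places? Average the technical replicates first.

Mean Ct: AT2G02173 wild-type 32.135; AT2G02173 knockout 32.965; ACT2 wild-type 15.925; ACT2 knockout 16.250
ΔCt(wild-type) = 32.135 − 15.925 = 16.210
ΔCt(knockout) = 32.965 − 16.250 = 16.715
ΔΔCt = 16.715 − 16.210 = 0.505
Fold change = 2^(−0.505) = 0.7047

0.705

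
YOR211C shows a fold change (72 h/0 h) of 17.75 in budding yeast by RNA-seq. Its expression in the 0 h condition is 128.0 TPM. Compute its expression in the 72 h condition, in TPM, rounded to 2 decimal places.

72 h expression = 128.0 × 17.75 = 2272.00

2272.00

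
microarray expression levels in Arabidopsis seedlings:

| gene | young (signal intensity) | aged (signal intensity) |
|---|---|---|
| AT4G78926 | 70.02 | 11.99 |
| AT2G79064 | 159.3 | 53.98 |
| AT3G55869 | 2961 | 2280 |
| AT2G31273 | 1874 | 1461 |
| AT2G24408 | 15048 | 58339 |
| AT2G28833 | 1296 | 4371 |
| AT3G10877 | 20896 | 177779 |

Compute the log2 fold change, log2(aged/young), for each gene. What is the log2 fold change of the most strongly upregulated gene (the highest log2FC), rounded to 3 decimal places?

log2(11.99/70.02) = -2.546  (AT4G78926)
log2(53.98/159.3) = -1.561  (AT2G79064)
log2(2280/2961) = -0.377  (AT3G55869)
log2(1461/1874) = -0.359  (AT2G31273)
log2(58339/15048) = 1.955  (AT2G24408)
log2(4371/1296) = 1.754  (AT2G28833)
log2(177779/20896) = 3.089  (AT3G10877)
AT3G10877 is most strongly upregulated.

3.089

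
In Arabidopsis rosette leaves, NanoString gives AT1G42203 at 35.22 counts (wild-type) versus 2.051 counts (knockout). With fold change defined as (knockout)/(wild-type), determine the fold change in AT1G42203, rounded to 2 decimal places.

0.06

Fold change = 2.051 / 35.22 = 0.058
AT1G42203 is downregulated.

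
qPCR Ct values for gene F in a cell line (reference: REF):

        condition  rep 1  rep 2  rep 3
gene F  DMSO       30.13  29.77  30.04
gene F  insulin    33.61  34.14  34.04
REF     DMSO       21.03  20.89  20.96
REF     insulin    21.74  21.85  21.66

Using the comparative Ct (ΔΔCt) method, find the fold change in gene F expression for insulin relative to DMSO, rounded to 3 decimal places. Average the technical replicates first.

Mean Ct: gene F DMSO 29.980; gene F insulin 33.930; REF DMSO 20.960; REF insulin 21.750
ΔCt(DMSO) = 29.980 − 20.960 = 9.020
ΔCt(insulin) = 33.930 − 21.750 = 12.180
ΔΔCt = 12.180 − 9.020 = 3.160
Fold change = 2^(−3.160) = 0.1119

0.112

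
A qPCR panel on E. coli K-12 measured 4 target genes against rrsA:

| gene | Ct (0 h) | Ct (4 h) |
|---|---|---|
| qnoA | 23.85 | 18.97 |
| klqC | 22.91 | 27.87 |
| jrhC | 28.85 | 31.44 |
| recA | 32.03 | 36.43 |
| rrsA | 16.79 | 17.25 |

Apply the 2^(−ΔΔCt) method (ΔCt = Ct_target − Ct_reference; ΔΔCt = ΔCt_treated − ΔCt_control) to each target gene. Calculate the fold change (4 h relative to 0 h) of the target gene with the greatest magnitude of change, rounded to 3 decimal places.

40.504

qnoA: ΔΔCt = (18.97−17.25) − (23.85−16.79) = 1.72 − 7.06 = -5.34; fold change = 2^5.34 = 40.504
klqC: ΔΔCt = (27.87−17.25) − (22.91−16.79) = 10.62 − 6.12 = 4.50; fold change = 2^-4.50 = 0.044
jrhC: ΔΔCt = (31.44−17.25) − (28.85−16.79) = 14.19 − 12.06 = 2.13; fold change = 2^-2.13 = 0.228
recA: ΔΔCt = (36.43−17.25) − (32.03−16.79) = 19.18 − 15.24 = 3.94; fold change = 2^-3.94 = 0.065
qnoA has the largest |ΔΔCt| = 5.34.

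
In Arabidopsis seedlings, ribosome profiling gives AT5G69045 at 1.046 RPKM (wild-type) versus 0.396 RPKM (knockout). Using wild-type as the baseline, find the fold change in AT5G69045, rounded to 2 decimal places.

0.38

Fold change = 0.396 / 1.046 = 0.379
AT5G69045 is downregulated.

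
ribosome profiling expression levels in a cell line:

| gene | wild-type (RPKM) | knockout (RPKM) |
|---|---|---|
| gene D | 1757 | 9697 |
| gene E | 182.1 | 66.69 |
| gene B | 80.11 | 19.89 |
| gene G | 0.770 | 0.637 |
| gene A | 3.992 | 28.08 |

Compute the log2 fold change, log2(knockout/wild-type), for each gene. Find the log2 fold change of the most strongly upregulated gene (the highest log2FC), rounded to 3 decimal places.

log2(9697/1757) = 2.464  (gene D)
log2(66.69/182.1) = -1.449  (gene E)
log2(19.89/80.11) = -2.010  (gene B)
log2(0.637/0.770) = -0.274  (gene G)
log2(28.08/3.992) = 2.814  (gene A)
gene A is most strongly upregulated.

2.814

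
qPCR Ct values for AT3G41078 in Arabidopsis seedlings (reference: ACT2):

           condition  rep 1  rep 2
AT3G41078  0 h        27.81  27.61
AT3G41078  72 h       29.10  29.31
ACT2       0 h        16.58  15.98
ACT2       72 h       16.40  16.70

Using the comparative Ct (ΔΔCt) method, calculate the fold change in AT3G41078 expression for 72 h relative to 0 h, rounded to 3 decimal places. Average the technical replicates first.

0.428

Mean Ct: AT3G41078 0 h 27.710; AT3G41078 72 h 29.205; ACT2 0 h 16.280; ACT2 72 h 16.550
ΔCt(0 h) = 27.710 − 16.280 = 11.430
ΔCt(72 h) = 29.205 − 16.550 = 12.655
ΔΔCt = 12.655 − 11.430 = 1.225
Fold change = 2^(−1.225) = 0.4278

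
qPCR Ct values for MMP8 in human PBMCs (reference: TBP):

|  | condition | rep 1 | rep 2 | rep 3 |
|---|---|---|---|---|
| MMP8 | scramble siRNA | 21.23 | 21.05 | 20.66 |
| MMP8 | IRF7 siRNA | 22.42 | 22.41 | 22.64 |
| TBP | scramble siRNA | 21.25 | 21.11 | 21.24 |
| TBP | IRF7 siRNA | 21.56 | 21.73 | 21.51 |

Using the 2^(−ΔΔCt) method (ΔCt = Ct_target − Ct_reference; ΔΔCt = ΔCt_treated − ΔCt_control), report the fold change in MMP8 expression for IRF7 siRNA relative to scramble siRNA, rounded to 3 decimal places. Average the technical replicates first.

Mean Ct: MMP8 scramble siRNA 20.980; MMP8 IRF7 siRNA 22.490; TBP scramble siRNA 21.200; TBP IRF7 siRNA 21.600
ΔCt(scramble siRNA) = 20.980 − 21.200 = -0.220
ΔCt(IRF7 siRNA) = 22.490 − 21.600 = 0.890
ΔΔCt = 0.890 − (-0.220) = 1.110
Fold change = 2^(−1.110) = 0.4633

0.463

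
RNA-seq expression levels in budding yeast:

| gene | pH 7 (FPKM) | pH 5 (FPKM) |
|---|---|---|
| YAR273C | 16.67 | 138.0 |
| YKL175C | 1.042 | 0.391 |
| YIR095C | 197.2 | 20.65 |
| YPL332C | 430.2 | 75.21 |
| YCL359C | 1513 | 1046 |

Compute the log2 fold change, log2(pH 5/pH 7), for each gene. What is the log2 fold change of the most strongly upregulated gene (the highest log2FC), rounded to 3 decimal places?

3.049

log2(138.0/16.67) = 3.049  (YAR273C)
log2(0.391/1.042) = -1.414  (YKL175C)
log2(20.65/197.2) = -3.255  (YIR095C)
log2(75.21/430.2) = -2.516  (YPL332C)
log2(1046/1513) = -0.533  (YCL359C)
YAR273C is most strongly upregulated.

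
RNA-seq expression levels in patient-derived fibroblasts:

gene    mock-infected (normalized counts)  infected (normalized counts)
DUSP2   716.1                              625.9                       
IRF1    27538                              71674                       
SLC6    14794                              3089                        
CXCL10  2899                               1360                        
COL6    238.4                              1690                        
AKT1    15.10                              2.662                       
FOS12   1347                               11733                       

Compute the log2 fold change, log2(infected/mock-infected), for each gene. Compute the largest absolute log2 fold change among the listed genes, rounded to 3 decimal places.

log2(625.9/716.1) = -0.194  (DUSP2)
log2(71674/27538) = 1.380  (IRF1)
log2(3089/14794) = -2.260  (SLC6)
log2(1360/2899) = -1.092  (CXCL10)
log2(1690/238.4) = 2.826  (COL6)
log2(2.662/15.10) = -2.504  (AKT1)
log2(11733/1347) = 3.123  (FOS12)
The largest magnitude belongs to FOS12.

3.123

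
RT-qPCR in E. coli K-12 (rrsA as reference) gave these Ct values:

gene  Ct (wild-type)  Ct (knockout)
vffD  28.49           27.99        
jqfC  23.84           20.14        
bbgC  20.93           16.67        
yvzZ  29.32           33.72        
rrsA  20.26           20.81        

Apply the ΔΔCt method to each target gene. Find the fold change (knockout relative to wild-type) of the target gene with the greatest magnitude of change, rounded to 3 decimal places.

vffD: ΔΔCt = (27.99−20.81) − (28.49−20.26) = 7.18 − 8.23 = -1.05; fold change = 2^1.05 = 2.071
jqfC: ΔΔCt = (20.14−20.81) − (23.84−20.26) = -0.67 − 3.58 = -4.25; fold change = 2^4.25 = 19.027
bbgC: ΔΔCt = (16.67−20.81) − (20.93−20.26) = -4.14 − 0.67 = -4.81; fold change = 2^4.81 = 28.051
yvzZ: ΔΔCt = (33.72−20.81) − (29.32−20.26) = 12.91 − 9.06 = 3.85; fold change = 2^-3.85 = 0.069
bbgC has the largest |ΔΔCt| = 4.81.

28.051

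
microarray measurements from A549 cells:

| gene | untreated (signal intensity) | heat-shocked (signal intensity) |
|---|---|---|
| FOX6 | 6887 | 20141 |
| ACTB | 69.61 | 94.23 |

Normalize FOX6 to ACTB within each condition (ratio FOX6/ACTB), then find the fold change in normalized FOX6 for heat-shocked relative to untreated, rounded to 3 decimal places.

FOX6/ACTB (untreated) = 6887 / 69.61 = 98.937
FOX6/ACTB (heat-shocked) = 20141 / 94.23 = 213.74
Fold change = 213.74 / 98.937 = 2.1604

2.160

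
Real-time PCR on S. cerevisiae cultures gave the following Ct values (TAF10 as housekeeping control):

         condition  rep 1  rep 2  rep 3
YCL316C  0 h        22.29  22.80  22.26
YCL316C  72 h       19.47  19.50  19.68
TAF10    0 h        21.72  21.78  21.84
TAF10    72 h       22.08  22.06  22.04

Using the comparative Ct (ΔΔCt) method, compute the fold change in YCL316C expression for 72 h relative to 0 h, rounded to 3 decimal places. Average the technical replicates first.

9.063

Mean Ct: YCL316C 0 h 22.450; YCL316C 72 h 19.550; TAF10 0 h 21.780; TAF10 72 h 22.060
ΔCt(0 h) = 22.450 − 21.780 = 0.670
ΔCt(72 h) = 19.550 − 22.060 = -2.510
ΔΔCt = -2.510 − 0.670 = -3.180
Fold change = 2^(−(-3.180)) = 2^3.180 = 9.0631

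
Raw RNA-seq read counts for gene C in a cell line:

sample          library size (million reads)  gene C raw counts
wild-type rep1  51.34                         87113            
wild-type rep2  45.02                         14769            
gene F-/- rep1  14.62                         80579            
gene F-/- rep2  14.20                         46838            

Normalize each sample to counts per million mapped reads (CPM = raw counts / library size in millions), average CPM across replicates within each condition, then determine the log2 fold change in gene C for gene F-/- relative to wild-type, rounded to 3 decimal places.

2.121

CPM(wild-type rep1) = 87113 / 51.34 = 1696.7861
CPM(wild-type rep2) = 14769 / 45.02 = 328.0542
CPM(gene F-/- rep1) = 80579 / 14.62 = 5511.5595
CPM(gene F-/- rep2) = 46838 / 14.20 = 3298.4507
mean CPM(wild-type) = 1012.4202; mean CPM(gene F-/-) = 4405.0051
Fold change = 4405.0051 / 1012.4202 = 4.35097
log2(4.35097) = 2.1213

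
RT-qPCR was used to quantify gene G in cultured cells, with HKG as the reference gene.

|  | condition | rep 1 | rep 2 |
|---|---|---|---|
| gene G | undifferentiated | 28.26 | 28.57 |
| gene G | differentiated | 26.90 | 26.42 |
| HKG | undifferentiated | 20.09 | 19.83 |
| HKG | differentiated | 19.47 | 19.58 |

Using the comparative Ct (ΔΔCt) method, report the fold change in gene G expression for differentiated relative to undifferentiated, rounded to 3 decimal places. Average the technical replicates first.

2.497

Mean Ct: gene G undifferentiated 28.415; gene G differentiated 26.660; HKG undifferentiated 19.960; HKG differentiated 19.525
ΔCt(undifferentiated) = 28.415 − 19.960 = 8.455
ΔCt(differentiated) = 26.660 − 19.525 = 7.135
ΔΔCt = 7.135 − 8.455 = -1.320
Fold change = 2^(−(-1.320)) = 2^1.320 = 2.4967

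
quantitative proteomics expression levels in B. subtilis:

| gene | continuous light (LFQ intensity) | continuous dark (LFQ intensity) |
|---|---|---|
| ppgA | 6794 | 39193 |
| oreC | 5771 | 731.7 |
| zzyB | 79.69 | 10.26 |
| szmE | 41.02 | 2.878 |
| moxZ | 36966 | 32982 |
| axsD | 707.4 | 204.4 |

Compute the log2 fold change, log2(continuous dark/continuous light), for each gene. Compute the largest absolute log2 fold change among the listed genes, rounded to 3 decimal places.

log2(39193/6794) = 2.528  (ppgA)
log2(731.7/5771) = -2.979  (oreC)
log2(10.26/79.69) = -2.957  (zzyB)
log2(2.878/41.02) = -3.833  (szmE)
log2(32982/36966) = -0.165  (moxZ)
log2(204.4/707.4) = -1.791  (axsD)
The largest magnitude belongs to szmE.

3.833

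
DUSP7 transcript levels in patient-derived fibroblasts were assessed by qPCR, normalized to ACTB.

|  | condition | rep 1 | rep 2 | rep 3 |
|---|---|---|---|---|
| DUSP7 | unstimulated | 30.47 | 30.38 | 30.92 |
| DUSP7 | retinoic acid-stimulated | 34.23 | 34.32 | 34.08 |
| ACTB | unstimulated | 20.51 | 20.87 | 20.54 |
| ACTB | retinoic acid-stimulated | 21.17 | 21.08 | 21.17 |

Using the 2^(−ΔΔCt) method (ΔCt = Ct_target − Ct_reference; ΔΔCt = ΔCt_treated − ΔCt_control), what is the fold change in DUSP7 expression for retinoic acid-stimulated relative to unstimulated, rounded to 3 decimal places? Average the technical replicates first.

0.115

Mean Ct: DUSP7 unstimulated 30.590; DUSP7 retinoic acid-stimulated 34.210; ACTB unstimulated 20.640; ACTB retinoic acid-stimulated 21.140
ΔCt(unstimulated) = 30.590 − 20.640 = 9.950
ΔCt(retinoic acid-stimulated) = 34.210 − 21.140 = 13.070
ΔΔCt = 13.070 − 9.950 = 3.120
Fold change = 2^(−3.120) = 0.1150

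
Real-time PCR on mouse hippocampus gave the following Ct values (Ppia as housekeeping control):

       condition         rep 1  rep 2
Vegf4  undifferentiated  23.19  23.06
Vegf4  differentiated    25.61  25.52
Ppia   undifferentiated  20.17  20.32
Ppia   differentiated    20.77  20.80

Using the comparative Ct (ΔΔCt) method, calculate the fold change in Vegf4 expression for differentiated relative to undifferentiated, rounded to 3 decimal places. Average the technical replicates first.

0.268

Mean Ct: Vegf4 undifferentiated 23.125; Vegf4 differentiated 25.565; Ppia undifferentiated 20.245; Ppia differentiated 20.785
ΔCt(undifferentiated) = 23.125 − 20.245 = 2.880
ΔCt(differentiated) = 25.565 − 20.785 = 4.780
ΔΔCt = 4.780 − 2.880 = 1.900
Fold change = 2^(−1.900) = 0.2679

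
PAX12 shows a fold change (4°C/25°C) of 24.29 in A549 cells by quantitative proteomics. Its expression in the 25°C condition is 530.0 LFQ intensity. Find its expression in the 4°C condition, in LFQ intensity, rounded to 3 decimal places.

4°C expression = 530.0 × 24.29 = 12873.700

12873.700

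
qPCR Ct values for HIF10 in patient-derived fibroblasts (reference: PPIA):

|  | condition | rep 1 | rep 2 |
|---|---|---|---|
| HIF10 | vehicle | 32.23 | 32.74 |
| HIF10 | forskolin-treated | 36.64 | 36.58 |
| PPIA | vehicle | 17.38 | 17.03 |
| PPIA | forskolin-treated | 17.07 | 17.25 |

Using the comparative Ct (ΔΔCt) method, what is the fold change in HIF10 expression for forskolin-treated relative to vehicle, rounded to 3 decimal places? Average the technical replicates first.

Mean Ct: HIF10 vehicle 32.485; HIF10 forskolin-treated 36.610; PPIA vehicle 17.205; PPIA forskolin-treated 17.160
ΔCt(vehicle) = 32.485 − 17.205 = 15.280
ΔCt(forskolin-treated) = 36.610 − 17.160 = 19.450
ΔΔCt = 19.450 − 15.280 = 4.170
Fold change = 2^(−4.170) = 0.0556

0.056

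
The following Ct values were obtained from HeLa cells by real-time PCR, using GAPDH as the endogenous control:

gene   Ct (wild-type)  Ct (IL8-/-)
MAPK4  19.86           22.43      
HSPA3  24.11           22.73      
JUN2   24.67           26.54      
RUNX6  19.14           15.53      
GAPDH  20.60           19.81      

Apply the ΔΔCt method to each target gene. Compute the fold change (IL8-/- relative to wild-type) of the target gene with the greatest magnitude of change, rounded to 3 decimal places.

0.097

MAPK4: ΔΔCt = (22.43−19.81) − (19.86−20.60) = 2.62 − (-0.74) = 3.36; fold change = 2^-3.36 = 0.097
HSPA3: ΔΔCt = (22.73−19.81) − (24.11−20.60) = 2.92 − 3.51 = -0.59; fold change = 2^0.59 = 1.505
JUN2: ΔΔCt = (26.54−19.81) − (24.67−20.60) = 6.73 − 4.07 = 2.66; fold change = 2^-2.66 = 0.158
RUNX6: ΔΔCt = (15.53−19.81) − (19.14−20.60) = -4.28 − (-1.46) = -2.82; fold change = 2^2.82 = 7.062
MAPK4 has the largest |ΔΔCt| = 3.36.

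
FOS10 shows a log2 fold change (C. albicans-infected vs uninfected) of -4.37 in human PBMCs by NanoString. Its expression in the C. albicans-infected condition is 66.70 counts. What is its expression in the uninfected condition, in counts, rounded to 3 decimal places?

Fold change = 2^(-4.37) = 0.0484
uninfected expression = 66.70 / 0.0484 = 1379.199

1379.199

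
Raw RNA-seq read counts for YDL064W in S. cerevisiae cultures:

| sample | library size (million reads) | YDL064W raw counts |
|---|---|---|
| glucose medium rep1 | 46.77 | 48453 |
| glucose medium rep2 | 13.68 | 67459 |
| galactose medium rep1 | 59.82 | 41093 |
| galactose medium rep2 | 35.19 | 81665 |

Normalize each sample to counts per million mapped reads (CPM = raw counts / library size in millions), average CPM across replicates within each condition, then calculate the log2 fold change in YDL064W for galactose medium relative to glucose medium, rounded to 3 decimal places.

-0.988

CPM(glucose medium rep1) = 48453 / 46.77 = 1035.9846
CPM(glucose medium rep2) = 67459 / 13.68 = 4931.2135
CPM(galactose medium rep1) = 41093 / 59.82 = 686.9442
CPM(galactose medium rep2) = 81665 / 35.19 = 2320.6877
mean CPM(glucose medium) = 2983.5990; mean CPM(galactose medium) = 1503.8159
Fold change = 1503.8159 / 2983.5990 = 0.50403
log2(0.50403) = -0.9884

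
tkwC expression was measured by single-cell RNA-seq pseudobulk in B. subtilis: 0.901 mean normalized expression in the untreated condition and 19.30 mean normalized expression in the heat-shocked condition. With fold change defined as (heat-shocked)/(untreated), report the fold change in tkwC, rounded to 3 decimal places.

21.421

Fold change = 19.30 / 0.901 = 21.4206
tkwC is upregulated.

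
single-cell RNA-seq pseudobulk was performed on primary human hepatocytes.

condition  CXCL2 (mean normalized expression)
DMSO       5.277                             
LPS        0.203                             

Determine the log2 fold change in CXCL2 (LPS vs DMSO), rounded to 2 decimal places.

Fold change = 0.203 / 5.277 = 0.0385
log2(0.0385) = -4.700

-4.70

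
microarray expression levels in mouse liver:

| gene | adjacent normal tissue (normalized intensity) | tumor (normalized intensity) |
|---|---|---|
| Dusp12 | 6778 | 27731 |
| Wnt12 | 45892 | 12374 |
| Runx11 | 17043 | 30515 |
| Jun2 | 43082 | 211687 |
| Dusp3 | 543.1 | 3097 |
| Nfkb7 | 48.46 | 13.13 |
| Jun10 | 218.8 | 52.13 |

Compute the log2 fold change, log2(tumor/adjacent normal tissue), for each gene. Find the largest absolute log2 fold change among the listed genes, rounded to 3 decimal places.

log2(27731/6778) = 2.033  (Dusp12)
log2(12374/45892) = -1.891  (Wnt12)
log2(30515/17043) = 0.840  (Runx11)
log2(211687/43082) = 2.297  (Jun2)
log2(3097/543.1) = 2.512  (Dusp3)
log2(13.13/48.46) = -1.884  (Nfkb7)
log2(52.13/218.8) = -2.069  (Jun10)
The largest magnitude belongs to Dusp3.

2.512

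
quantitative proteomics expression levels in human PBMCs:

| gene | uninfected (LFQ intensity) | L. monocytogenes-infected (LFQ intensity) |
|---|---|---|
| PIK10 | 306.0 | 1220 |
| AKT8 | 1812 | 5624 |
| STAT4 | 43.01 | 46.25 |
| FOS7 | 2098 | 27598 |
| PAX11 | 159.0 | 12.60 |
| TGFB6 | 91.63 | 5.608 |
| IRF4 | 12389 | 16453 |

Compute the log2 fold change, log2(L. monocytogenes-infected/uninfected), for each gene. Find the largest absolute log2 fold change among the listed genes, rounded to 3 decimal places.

log2(1220/306.0) = 1.995  (PIK10)
log2(5624/1812) = 1.634  (AKT8)
log2(46.25/43.01) = 0.105  (STAT4)
log2(27598/2098) = 3.717  (FOS7)
log2(12.60/159.0) = -3.658  (PAX11)
log2(5.608/91.63) = -4.030  (TGFB6)
log2(16453/12389) = 0.409  (IRF4)
The largest magnitude belongs to TGFB6.

4.030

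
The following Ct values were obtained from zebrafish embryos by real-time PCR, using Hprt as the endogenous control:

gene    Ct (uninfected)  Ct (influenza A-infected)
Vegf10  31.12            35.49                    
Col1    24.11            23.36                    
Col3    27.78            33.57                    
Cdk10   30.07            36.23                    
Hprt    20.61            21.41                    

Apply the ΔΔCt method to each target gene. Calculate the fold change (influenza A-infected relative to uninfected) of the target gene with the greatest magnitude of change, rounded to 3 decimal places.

0.024

Vegf10: ΔΔCt = (35.49−21.41) − (31.12−20.61) = 14.08 − 10.51 = 3.57; fold change = 2^-3.57 = 0.084
Col1: ΔΔCt = (23.36−21.41) − (24.11−20.61) = 1.95 − 3.50 = -1.55; fold change = 2^1.55 = 2.928
Col3: ΔΔCt = (33.57−21.41) − (27.78−20.61) = 12.16 − 7.17 = 4.99; fold change = 2^-4.99 = 0.031
Cdk10: ΔΔCt = (36.23−21.41) − (30.07−20.61) = 14.82 − 9.46 = 5.36; fold change = 2^-5.36 = 0.024
Cdk10 has the largest |ΔΔCt| = 5.36.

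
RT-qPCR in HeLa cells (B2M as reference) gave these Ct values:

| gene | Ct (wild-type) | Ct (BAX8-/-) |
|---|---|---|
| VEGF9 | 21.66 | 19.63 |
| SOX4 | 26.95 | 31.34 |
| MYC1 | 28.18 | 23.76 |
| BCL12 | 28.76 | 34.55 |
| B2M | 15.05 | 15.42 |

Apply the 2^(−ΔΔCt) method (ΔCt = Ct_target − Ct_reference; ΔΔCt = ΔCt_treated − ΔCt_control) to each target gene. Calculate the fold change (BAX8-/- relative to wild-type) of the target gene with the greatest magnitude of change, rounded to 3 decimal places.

0.023

VEGF9: ΔΔCt = (19.63−15.42) − (21.66−15.05) = 4.21 − 6.61 = -2.40; fold change = 2^2.40 = 5.278
SOX4: ΔΔCt = (31.34−15.42) − (26.95−15.05) = 15.92 − 11.90 = 4.02; fold change = 2^-4.02 = 0.062
MYC1: ΔΔCt = (23.76−15.42) − (28.18−15.05) = 8.34 − 13.13 = -4.79; fold change = 2^4.79 = 27.665
BCL12: ΔΔCt = (34.55−15.42) − (28.76−15.05) = 19.13 − 13.71 = 5.42; fold change = 2^-5.42 = 0.023
BCL12 has the largest |ΔΔCt| = 5.42.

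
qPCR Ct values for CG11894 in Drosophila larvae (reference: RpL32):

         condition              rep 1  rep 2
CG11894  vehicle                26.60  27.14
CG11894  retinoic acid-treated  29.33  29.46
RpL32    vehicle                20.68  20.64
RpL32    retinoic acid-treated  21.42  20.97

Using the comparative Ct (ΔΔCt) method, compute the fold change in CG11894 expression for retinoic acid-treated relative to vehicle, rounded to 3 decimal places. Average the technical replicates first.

Mean Ct: CG11894 vehicle 26.870; CG11894 retinoic acid-treated 29.395; RpL32 vehicle 20.660; RpL32 retinoic acid-treated 21.195
ΔCt(vehicle) = 26.870 − 20.660 = 6.210
ΔCt(retinoic acid-treated) = 29.395 − 21.195 = 8.200
ΔΔCt = 8.200 − 6.210 = 1.990
Fold change = 2^(−1.990) = 0.2517

0.252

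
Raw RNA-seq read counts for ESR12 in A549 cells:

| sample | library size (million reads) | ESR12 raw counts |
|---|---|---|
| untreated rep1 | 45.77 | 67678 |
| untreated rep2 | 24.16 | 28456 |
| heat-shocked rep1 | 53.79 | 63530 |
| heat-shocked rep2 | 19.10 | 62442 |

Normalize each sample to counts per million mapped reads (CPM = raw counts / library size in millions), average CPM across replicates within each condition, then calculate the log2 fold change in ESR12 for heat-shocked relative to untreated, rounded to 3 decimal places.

CPM(untreated rep1) = 67678 / 45.77 = 1478.6541
CPM(untreated rep2) = 28456 / 24.16 = 1177.8146
CPM(heat-shocked rep1) = 63530 / 53.79 = 1181.0745
CPM(heat-shocked rep2) = 62442 / 19.10 = 3269.2147
mean CPM(untreated) = 1328.2344; mean CPM(heat-shocked) = 2225.1446
Fold change = 2225.1446 / 1328.2344 = 1.67527
log2(1.67527) = 0.7444

0.744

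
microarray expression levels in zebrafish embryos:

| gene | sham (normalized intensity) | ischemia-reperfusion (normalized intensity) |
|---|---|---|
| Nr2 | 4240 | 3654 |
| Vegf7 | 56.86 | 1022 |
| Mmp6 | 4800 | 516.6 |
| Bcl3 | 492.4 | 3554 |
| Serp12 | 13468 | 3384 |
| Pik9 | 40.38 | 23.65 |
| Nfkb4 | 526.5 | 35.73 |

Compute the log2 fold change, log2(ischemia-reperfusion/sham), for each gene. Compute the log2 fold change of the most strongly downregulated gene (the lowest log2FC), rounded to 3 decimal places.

log2(3654/4240) = -0.215  (Nr2)
log2(1022/56.86) = 4.168  (Vegf7)
log2(516.6/4800) = -3.216  (Mmp6)
log2(3554/492.4) = 2.852  (Bcl3)
log2(3384/13468) = -1.993  (Serp12)
log2(23.65/40.38) = -0.772  (Pik9)
log2(35.73/526.5) = -3.881  (Nfkb4)
Nfkb4 is most strongly downregulated.

-3.881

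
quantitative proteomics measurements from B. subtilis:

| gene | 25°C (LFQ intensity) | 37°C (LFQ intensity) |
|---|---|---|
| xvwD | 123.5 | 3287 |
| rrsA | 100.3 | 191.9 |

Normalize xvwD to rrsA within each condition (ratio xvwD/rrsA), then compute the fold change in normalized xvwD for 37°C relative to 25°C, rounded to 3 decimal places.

xvwD/rrsA (25°C) = 123.5 / 100.3 = 1.2313
xvwD/rrsA (37°C) = 3287 / 191.9 = 17.129
Fold change = 17.129 / 1.2313 = 13.9110

13.911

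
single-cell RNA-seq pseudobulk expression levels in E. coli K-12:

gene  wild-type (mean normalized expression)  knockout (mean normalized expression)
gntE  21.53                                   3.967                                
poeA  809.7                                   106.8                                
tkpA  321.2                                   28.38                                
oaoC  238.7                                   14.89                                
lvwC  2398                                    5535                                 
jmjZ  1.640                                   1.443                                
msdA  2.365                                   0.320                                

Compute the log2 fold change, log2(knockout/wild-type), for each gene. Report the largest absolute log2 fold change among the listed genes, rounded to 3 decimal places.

4.003

log2(3.967/21.53) = -2.440  (gntE)
log2(106.8/809.7) = -2.922  (poeA)
log2(28.38/321.2) = -3.501  (tkpA)
log2(14.89/238.7) = -4.003  (oaoC)
log2(5535/2398) = 1.207  (lvwC)
log2(1.443/1.640) = -0.185  (jmjZ)
log2(0.320/2.365) = -2.886  (msdA)
The largest magnitude belongs to oaoC.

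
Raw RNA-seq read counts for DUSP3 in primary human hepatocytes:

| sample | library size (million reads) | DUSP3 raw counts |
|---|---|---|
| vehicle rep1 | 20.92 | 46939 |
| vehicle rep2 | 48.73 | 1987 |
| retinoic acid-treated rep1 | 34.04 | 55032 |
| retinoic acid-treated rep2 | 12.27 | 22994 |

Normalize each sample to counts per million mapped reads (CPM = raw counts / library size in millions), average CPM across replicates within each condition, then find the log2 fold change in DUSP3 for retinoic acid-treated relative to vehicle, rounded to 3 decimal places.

CPM(vehicle rep1) = 46939 / 20.92 = 2243.7380
CPM(vehicle rep2) = 1987 / 48.73 = 40.7757
CPM(retinoic acid-treated rep1) = 55032 / 34.04 = 1616.6863
CPM(retinoic acid-treated rep2) = 22994 / 12.27 = 1874.0016
mean CPM(vehicle) = 1142.2569; mean CPM(retinoic acid-treated) = 1745.3439
Fold change = 1745.3439 / 1142.2569 = 1.52798
log2(1.52798) = 0.6116

0.612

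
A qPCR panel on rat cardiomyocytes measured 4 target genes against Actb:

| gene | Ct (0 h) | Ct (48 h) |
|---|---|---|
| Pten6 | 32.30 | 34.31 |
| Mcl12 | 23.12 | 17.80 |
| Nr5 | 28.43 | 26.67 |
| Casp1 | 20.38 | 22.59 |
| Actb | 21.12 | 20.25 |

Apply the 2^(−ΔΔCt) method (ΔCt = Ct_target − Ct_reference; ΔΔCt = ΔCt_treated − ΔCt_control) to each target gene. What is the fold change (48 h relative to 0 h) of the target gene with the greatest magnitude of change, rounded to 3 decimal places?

21.857

Pten6: ΔΔCt = (34.31−20.25) − (32.30−21.12) = 14.06 − 11.18 = 2.88; fold change = 2^-2.88 = 0.136
Mcl12: ΔΔCt = (17.80−20.25) − (23.12−21.12) = -2.45 − 2.00 = -4.45; fold change = 2^4.45 = 21.857
Nr5: ΔΔCt = (26.67−20.25) − (28.43−21.12) = 6.42 − 7.31 = -0.89; fold change = 2^0.89 = 1.853
Casp1: ΔΔCt = (22.59−20.25) − (20.38−21.12) = 2.34 − (-0.74) = 3.08; fold change = 2^-3.08 = 0.118
Mcl12 has the largest |ΔΔCt| = 4.45.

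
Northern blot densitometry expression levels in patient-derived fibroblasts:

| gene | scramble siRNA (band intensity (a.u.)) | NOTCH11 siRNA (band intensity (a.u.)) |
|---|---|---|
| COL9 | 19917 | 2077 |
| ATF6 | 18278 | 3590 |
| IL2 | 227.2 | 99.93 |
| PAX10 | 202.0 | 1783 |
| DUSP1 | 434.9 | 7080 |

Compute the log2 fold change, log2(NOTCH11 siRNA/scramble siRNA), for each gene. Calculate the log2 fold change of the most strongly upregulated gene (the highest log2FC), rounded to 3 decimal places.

log2(2077/19917) = -3.261  (COL9)
log2(3590/18278) = -2.348  (ATF6)
log2(99.93/227.2) = -1.185  (IL2)
log2(1783/202.0) = 3.142  (PAX10)
log2(7080/434.9) = 4.025  (DUSP1)
DUSP1 is most strongly upregulated.

4.025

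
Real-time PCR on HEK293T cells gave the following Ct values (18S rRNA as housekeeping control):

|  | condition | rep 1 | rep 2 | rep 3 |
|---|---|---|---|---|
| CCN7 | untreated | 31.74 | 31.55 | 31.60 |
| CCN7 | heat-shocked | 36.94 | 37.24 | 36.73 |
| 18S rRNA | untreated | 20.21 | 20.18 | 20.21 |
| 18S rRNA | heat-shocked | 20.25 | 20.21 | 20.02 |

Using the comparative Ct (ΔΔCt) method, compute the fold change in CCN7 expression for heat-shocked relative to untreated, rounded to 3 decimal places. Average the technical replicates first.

Mean Ct: CCN7 untreated 31.630; CCN7 heat-shocked 36.970; 18S rRNA untreated 20.200; 18S rRNA heat-shocked 20.160
ΔCt(untreated) = 31.630 − 20.200 = 11.430
ΔCt(heat-shocked) = 36.970 − 20.160 = 16.810
ΔΔCt = 16.810 − 11.430 = 5.380
Fold change = 2^(−5.380) = 0.0240

0.024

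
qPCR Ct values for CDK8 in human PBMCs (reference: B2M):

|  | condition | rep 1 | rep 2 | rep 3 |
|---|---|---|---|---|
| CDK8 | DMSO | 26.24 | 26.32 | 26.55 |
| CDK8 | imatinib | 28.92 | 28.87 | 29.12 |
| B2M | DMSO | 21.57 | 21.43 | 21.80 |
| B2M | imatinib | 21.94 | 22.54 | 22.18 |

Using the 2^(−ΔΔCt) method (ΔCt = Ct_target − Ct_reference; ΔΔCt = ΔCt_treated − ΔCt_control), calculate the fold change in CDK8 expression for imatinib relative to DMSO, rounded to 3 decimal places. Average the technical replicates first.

0.253

Mean Ct: CDK8 DMSO 26.370; CDK8 imatinib 28.970; B2M DMSO 21.600; B2M imatinib 22.220
ΔCt(DMSO) = 26.370 − 21.600 = 4.770
ΔCt(imatinib) = 28.970 − 22.220 = 6.750
ΔΔCt = 6.750 − 4.770 = 1.980
Fold change = 2^(−1.980) = 0.2535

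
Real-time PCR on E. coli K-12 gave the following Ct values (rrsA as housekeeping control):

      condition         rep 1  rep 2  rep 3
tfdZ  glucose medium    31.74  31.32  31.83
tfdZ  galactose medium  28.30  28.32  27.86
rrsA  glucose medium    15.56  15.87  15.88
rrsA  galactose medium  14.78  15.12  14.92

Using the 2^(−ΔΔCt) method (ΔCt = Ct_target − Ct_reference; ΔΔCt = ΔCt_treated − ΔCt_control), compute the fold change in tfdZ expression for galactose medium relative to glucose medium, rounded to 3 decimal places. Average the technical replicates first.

6.233

Mean Ct: tfdZ glucose medium 31.630; tfdZ galactose medium 28.160; rrsA glucose medium 15.770; rrsA galactose medium 14.940
ΔCt(glucose medium) = 31.630 − 15.770 = 15.860
ΔCt(galactose medium) = 28.160 − 14.940 = 13.220
ΔΔCt = 13.220 − 15.860 = -2.640
Fold change = 2^(−(-2.640)) = 2^2.640 = 6.2333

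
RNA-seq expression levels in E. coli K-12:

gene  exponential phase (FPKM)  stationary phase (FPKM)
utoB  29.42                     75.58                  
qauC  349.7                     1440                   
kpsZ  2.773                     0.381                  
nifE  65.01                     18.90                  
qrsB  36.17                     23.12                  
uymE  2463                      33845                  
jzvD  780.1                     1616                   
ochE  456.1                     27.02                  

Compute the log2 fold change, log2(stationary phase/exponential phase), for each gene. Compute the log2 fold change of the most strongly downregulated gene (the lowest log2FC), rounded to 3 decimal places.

log2(75.58/29.42) = 1.361  (utoB)
log2(1440/349.7) = 2.042  (qauC)
log2(0.381/2.773) = -2.864  (kpsZ)
log2(18.90/65.01) = -1.782  (nifE)
log2(23.12/36.17) = -0.646  (qrsB)
log2(33845/2463) = 3.780  (uymE)
log2(1616/780.1) = 1.051  (jzvD)
log2(27.02/456.1) = -4.077  (ochE)
ochE is most strongly downregulated.

-4.077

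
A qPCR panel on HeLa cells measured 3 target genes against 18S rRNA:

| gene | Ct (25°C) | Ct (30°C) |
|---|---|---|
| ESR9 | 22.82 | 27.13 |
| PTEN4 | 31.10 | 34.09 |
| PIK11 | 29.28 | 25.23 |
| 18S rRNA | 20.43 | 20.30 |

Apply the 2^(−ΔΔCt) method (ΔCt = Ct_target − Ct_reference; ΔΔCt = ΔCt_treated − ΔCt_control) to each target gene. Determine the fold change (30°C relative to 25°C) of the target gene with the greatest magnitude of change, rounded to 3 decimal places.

0.046

ESR9: ΔΔCt = (27.13−20.30) − (22.82−20.43) = 6.83 − 2.39 = 4.44; fold change = 2^-4.44 = 0.046
PTEN4: ΔΔCt = (34.09−20.30) − (31.10−20.43) = 13.79 − 10.67 = 3.12; fold change = 2^-3.12 = 0.115
PIK11: ΔΔCt = (25.23−20.30) − (29.28−20.43) = 4.93 − 8.85 = -3.92; fold change = 2^3.92 = 15.137
ESR9 has the largest |ΔΔCt| = 4.44.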